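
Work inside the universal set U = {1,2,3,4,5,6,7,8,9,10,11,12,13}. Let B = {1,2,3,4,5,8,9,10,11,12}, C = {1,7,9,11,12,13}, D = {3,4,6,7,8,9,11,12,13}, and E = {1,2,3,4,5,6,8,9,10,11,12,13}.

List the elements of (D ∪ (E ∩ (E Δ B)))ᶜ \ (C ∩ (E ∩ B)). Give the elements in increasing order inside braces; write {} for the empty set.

E Δ B = {6,13}
E ∩ (E Δ B) = {6,13}
D ∪ (E ∩ (E Δ B)) = {3,4,6,7,8,9,11,12,13}
(D ∪ (E ∩ (E Δ B)))ᶜ = {1,2,5,10}
E ∩ B = {1,2,3,4,5,8,9,10,11,12}
C ∩ (E ∩ B) = {1,9,11,12}
(D ∪ (E ∩ (E Δ B)))ᶜ \ (C ∩ (E ∩ B)) = {2,5,10}

{2,5,10}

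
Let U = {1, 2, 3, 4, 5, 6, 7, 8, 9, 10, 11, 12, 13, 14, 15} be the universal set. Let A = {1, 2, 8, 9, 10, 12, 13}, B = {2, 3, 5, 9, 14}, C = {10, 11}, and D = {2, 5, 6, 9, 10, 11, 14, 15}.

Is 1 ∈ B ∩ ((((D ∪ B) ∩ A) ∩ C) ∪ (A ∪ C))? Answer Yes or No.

1 ∉ D and 1 ∉ B, so 1 ∉ D ∪ B
1 ∉ (D ∪ B) and 1 ∈ A, so 1 ∉ (D ∪ B) ∩ A
1 ∉ ((D ∪ B) ∩ A) and 1 ∉ C, so 1 ∉ ((D ∪ B) ∩ A) ∩ C
1 ∈ A and 1 ∉ C, so 1 ∈ A ∪ C
1 ∉ (((D ∪ B) ∩ A) ∩ C) and 1 ∈ (A ∪ C), so 1 ∈ (((D ∪ B) ∩ A) ∩ C) ∪ (A ∪ C)
1 ∉ B and 1 ∈ ((((D ∪ B) ∩ A) ∩ C) ∪ (A ∪ C)), so 1 ∉ B ∩ ((((D ∪ B) ∩ A) ∩ C) ∪ (A ∪ C))

No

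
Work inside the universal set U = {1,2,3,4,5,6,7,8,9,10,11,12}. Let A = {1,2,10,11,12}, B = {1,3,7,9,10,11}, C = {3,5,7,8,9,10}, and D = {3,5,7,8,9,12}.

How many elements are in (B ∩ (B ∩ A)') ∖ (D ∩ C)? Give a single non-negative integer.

B ∩ A = {1,10,11}
(B ∩ A)' = {2,3,4,5,6,7,8,9,12}
B ∩ (B ∩ A)' = {3,7,9}
D ∩ C = {3,5,7,8,9}
(B ∩ (B ∩ A)') ∖ (D ∩ C) = {}
|(B ∩ (B ∩ A)') ∖ (D ∩ C)| = 0

0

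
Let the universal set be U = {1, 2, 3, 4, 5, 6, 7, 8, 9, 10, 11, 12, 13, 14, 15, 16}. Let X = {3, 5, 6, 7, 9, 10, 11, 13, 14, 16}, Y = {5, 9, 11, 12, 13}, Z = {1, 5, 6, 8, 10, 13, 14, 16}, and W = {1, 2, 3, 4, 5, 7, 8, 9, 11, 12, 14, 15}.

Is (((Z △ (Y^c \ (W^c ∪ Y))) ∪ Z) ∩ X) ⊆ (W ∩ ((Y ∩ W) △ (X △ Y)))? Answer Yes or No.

No

Y^c = {1, 2, 3, 4, 6, 7, 8, 10, 14, 15, 16}
W^c = {6, 10, 13, 16}
W^c ∪ Y = {5, 6, 9, 10, 11, 12, 13, 16}
Y^c \ (W^c ∪ Y) = {1, 2, 3, 4, 7, 8, 14, 15}
Z △ (Y^c \ (W^c ∪ Y)) = {2, 3, 4, 5, 6, 7, 10, 13, 15, 16}
(Z △ (Y^c \ (W^c ∪ Y))) ∪ Z = {1, 2, 3, 4, 5, 6, 7, 8, 10, 13, 14, 15, 16}
((Z △ (Y^c \ (W^c ∪ Y))) ∪ Z) ∩ X = {3, 5, 6, 7, 10, 13, 14, 16}
Y ∩ W = {5, 9, 11, 12}
X △ Y = {3, 6, 7, 10, 12, 14, 16}
(Y ∩ W) △ (X △ Y) = {3, 5, 6, 7, 9, 10, 11, 14, 16}
W ∩ ((Y ∩ W) △ (X △ Y)) = {3, 5, 7, 9, 11, 14}
6 ∈ ((Z △ (Y^c \ (W^c ∪ Y))) ∪ Z) ∩ X but 6 ∉ W ∩ ((Y ∩ W) △ (X △ Y)), so the inclusion fails.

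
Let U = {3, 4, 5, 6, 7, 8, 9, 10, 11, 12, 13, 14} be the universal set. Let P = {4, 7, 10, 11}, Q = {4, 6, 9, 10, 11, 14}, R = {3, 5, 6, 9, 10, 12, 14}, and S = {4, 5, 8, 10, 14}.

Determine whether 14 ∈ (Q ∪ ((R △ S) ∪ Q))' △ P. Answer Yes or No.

No

14 ∈ R and 14 ∈ S, so 14 ∉ R △ S
14 ∉ (R △ S) and 14 ∈ Q, so 14 ∈ (R △ S) ∪ Q
14 ∈ Q and 14 ∈ ((R △ S) ∪ Q), so 14 ∈ Q ∪ ((R △ S) ∪ Q)
14 ∉ (Q ∪ ((R △ S) ∪ Q))' since 14 ∈ (Q ∪ ((R △ S) ∪ Q))
14 ∉ (Q ∪ ((R △ S) ∪ Q))' and 14 ∉ P, so 14 ∉ (Q ∪ ((R △ S) ∪ Q))' △ P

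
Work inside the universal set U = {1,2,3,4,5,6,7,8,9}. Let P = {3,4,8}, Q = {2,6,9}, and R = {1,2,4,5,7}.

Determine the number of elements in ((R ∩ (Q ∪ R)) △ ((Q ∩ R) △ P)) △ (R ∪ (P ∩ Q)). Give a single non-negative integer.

4

Q ∪ R = {1,2,4,5,6,7,9}
R ∩ (Q ∪ R) = {1,2,4,5,7}
Q ∩ R = {2}
(Q ∩ R) △ P = {2,3,4,8}
(R ∩ (Q ∪ R)) △ ((Q ∩ R) △ P) = {1,3,5,7,8}
P ∩ Q = {}
R ∪ (P ∩ Q) = {1,2,4,5,7}
((R ∩ (Q ∪ R)) △ ((Q ∩ R) △ P)) △ (R ∪ (P ∩ Q)) = {2,3,4,8}
|((R ∩ (Q ∪ R)) △ ((Q ∩ R) △ P)) △ (R ∪ (P ∩ Q))| = 4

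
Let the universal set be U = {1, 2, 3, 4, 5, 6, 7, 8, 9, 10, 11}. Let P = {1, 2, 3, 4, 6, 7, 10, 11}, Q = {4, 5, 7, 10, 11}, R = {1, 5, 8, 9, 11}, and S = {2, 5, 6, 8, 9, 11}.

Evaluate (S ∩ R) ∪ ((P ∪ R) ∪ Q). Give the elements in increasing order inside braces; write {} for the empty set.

S ∩ R = {5, 8, 9, 11}
P ∪ R = {1, 2, 3, 4, 5, 6, 7, 8, 9, 10, 11}
(P ∪ R) ∪ Q = {1, 2, 3, 4, 5, 6, 7, 8, 9, 10, 11}
(S ∩ R) ∪ ((P ∪ R) ∪ Q) = {1, 2, 3, 4, 5, 6, 7, 8, 9, 10, 11}

{1, 2, 3, 4, 5, 6, 7, 8, 9, 10, 11}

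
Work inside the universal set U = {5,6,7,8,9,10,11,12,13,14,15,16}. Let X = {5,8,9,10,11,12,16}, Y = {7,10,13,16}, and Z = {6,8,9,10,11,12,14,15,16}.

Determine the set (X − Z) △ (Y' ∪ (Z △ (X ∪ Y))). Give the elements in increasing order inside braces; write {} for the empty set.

X − Z = {5}
Y' = {5,6,8,9,11,12,14,15}
X ∪ Y = {5,7,8,9,10,11,12,13,16}
Z △ (X ∪ Y) = {5,6,7,13,14,15}
Y' ∪ (Z △ (X ∪ Y)) = {5,6,7,8,9,11,12,13,14,15}
(X − Z) △ (Y' ∪ (Z △ (X ∪ Y))) = {6,7,8,9,11,12,13,14,15}

{6,7,8,9,11,12,13,14,15}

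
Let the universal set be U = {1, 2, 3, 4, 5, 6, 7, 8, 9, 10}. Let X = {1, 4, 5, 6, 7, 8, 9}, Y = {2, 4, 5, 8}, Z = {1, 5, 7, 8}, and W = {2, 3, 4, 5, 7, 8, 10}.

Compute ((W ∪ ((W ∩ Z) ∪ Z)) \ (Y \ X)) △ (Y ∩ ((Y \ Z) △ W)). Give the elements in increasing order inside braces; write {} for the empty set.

{1, 3, 4, 7, 10}

W ∩ Z = {5, 7, 8}
(W ∩ Z) ∪ Z = {1, 5, 7, 8}
W ∪ ((W ∩ Z) ∪ Z) = {1, 2, 3, 4, 5, 7, 8, 10}
Y \ X = {2}
(W ∪ ((W ∩ Z) ∪ Z)) \ (Y \ X) = {1, 3, 4, 5, 7, 8, 10}
Y \ Z = {2, 4}
(Y \ Z) △ W = {3, 5, 7, 8, 10}
Y ∩ ((Y \ Z) △ W) = {5, 8}
((W ∪ ((W ∩ Z) ∪ Z)) \ (Y \ X)) △ (Y ∩ ((Y \ Z) △ W)) = {1, 3, 4, 7, 10}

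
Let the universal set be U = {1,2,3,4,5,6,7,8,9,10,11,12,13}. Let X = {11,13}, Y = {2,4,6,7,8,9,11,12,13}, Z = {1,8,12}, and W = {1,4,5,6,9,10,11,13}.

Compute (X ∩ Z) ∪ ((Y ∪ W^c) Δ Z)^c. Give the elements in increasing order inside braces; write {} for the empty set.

{5,8,10,12}

X ∩ Z = {}
W^c = {2,3,7,8,12}
Y ∪ W^c = {2,3,4,6,7,8,9,11,12,13}
(Y ∪ W^c) Δ Z = {1,2,3,4,6,7,9,11,13}
((Y ∪ W^c) Δ Z)^c = {5,8,10,12}
(X ∩ Z) ∪ ((Y ∪ W^c) Δ Z)^c = {5,8,10,12}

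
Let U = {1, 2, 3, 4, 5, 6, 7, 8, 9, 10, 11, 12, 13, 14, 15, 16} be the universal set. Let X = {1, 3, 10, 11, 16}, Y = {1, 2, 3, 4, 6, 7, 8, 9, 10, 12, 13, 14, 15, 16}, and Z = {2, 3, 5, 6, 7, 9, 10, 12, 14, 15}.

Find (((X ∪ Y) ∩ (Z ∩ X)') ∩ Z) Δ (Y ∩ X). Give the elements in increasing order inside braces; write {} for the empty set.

X ∪ Y = {1, 2, 3, 4, 6, 7, 8, 9, 10, 11, 12, 13, 14, 15, 16}
Z ∩ X = {3, 10}
(Z ∩ X)' = {1, 2, 4, 5, 6, 7, 8, 9, 11, 12, 13, 14, 15, 16}
(X ∪ Y) ∩ (Z ∩ X)' = {1, 2, 4, 6, 7, 8, 9, 11, 12, 13, 14, 15, 16}
((X ∪ Y) ∩ (Z ∩ X)') ∩ Z = {2, 6, 7, 9, 12, 14, 15}
Y ∩ X = {1, 3, 10, 16}
(((X ∪ Y) ∩ (Z ∩ X)') ∩ Z) Δ (Y ∩ X) = {1, 2, 3, 6, 7, 9, 10, 12, 14, 15, 16}

{1, 2, 3, 6, 7, 9, 10, 12, 14, 15, 16}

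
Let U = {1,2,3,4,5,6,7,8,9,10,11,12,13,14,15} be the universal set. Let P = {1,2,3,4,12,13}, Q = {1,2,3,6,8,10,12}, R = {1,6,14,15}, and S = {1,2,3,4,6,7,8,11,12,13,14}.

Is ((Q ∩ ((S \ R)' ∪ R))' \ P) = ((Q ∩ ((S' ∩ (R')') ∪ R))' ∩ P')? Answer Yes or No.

S \ R = {2,3,4,7,8,11,12,13}
(S \ R)' = {1,5,6,9,10,14,15}
(S \ R)' ∪ R = {1,5,6,9,10,14,15}
Q ∩ ((S \ R)' ∪ R) = {1,6,10}
(Q ∩ ((S \ R)' ∪ R))' = {2,3,4,5,7,8,9,11,12,13,14,15}
(Q ∩ ((S \ R)' ∪ R))' \ P = {5,7,8,9,11,14,15}
S' = {5,9,10,15}
R' = {2,3,4,5,7,8,9,10,11,12,13}
(R')' = {1,6,14,15}
S' ∩ (R')' = {15}
(S' ∩ (R')') ∪ R = {1,6,14,15}
Q ∩ ((S' ∩ (R')') ∪ R) = {1,6}
(Q ∩ ((S' ∩ (R')') ∪ R))' = {2,3,4,5,7,8,9,10,11,12,13,14,15}
P' = {5,6,7,8,9,10,11,14,15}
(Q ∩ ((S' ∩ (R')') ∪ R))' ∩ P' = {5,7,8,9,10,11,14,15}
10 ∈ (Q ∩ ((S' ∩ (R')') ∪ R))' ∩ P' but 10 ∉ (Q ∩ ((S \ R)' ∪ R))' \ P, so they differ.

No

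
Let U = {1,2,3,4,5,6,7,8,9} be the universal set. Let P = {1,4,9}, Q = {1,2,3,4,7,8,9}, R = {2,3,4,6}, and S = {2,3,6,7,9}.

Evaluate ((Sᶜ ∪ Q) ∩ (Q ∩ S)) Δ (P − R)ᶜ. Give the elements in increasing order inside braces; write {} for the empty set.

Sᶜ = {1,4,5,8}
Sᶜ ∪ Q = {1,2,3,4,5,7,8,9}
Q ∩ S = {2,3,7,9}
(Sᶜ ∪ Q) ∩ (Q ∩ S) = {2,3,7,9}
P − R = {1,9}
(P − R)ᶜ = {2,3,4,5,6,7,8}
((Sᶜ ∪ Q) ∩ (Q ∩ S)) Δ (P − R)ᶜ = {4,5,6,8,9}

{4,5,6,8,9}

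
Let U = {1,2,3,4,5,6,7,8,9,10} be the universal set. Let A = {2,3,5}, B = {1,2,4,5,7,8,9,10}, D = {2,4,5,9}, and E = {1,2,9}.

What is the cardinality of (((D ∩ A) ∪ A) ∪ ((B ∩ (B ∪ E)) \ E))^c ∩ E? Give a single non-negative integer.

2

D ∩ A = {2,5}
(D ∩ A) ∪ A = {2,3,5}
B ∪ E = {1,2,4,5,7,8,9,10}
B ∩ (B ∪ E) = {1,2,4,5,7,8,9,10}
(B ∩ (B ∪ E)) \ E = {4,5,7,8,10}
((D ∩ A) ∪ A) ∪ ((B ∩ (B ∪ E)) \ E) = {2,3,4,5,7,8,10}
(((D ∩ A) ∪ A) ∪ ((B ∩ (B ∪ E)) \ E))^c = {1,6,9}
(((D ∩ A) ∪ A) ∪ ((B ∩ (B ∪ E)) \ E))^c ∩ E = {1,9}
|(((D ∩ A) ∪ A) ∪ ((B ∩ (B ∪ E)) \ E))^c ∩ E| = 2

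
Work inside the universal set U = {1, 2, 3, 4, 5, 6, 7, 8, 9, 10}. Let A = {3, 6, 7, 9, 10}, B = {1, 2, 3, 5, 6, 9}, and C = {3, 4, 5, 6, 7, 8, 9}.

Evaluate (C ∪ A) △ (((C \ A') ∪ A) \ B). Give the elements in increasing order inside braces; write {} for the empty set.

C ∪ A = {3, 4, 5, 6, 7, 8, 9, 10}
A' = {1, 2, 4, 5, 8}
C \ A' = {3, 6, 7, 9}
(C \ A') ∪ A = {3, 6, 7, 9, 10}
((C \ A') ∪ A) \ B = {7, 10}
(C ∪ A) △ (((C \ A') ∪ A) \ B) = {3, 4, 5, 6, 8, 9}

{3, 4, 5, 6, 8, 9}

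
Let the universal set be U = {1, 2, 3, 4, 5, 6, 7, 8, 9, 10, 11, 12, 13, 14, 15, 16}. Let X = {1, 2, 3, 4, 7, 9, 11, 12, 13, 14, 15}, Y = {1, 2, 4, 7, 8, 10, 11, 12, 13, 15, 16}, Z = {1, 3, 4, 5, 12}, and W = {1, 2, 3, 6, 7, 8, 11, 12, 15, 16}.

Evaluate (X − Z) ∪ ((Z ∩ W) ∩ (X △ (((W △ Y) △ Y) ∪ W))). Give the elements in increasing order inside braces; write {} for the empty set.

X − Z = {2, 7, 9, 11, 13, 14, 15}
Z ∩ W = {1, 3, 12}
W △ Y = {3, 4, 6, 10, 13}
(W △ Y) △ Y = {1, 2, 3, 6, 7, 8, 11, 12, 15, 16}
((W △ Y) △ Y) ∪ W = {1, 2, 3, 6, 7, 8, 11, 12, 15, 16}
X △ (((W △ Y) △ Y) ∪ W) = {4, 6, 8, 9, 13, 14, 16}
(Z ∩ W) ∩ (X △ (((W △ Y) △ Y) ∪ W)) = {}
(X − Z) ∪ ((Z ∩ W) ∩ (X △ (((W △ Y) △ Y) ∪ W))) = {2, 7, 9, 11, 13, 14, 15}

{2, 7, 9, 11, 13, 14, 15}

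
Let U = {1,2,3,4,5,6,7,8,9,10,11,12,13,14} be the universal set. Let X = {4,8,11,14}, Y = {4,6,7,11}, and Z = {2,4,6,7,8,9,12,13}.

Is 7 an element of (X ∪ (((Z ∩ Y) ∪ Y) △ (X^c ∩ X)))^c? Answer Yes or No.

No

7 ∈ Z and 7 ∈ Y, so 7 ∈ Z ∩ Y
7 ∈ (Z ∩ Y) and 7 ∈ Y, so 7 ∈ (Z ∩ Y) ∪ Y
7 ∉ X, so 7 ∈ X^c
7 ∈ X^c and 7 ∉ X, so 7 ∉ X^c ∩ X
7 ∈ ((Z ∩ Y) ∪ Y) and 7 ∉ (X^c ∩ X), so 7 ∈ ((Z ∩ Y) ∪ Y) △ (X^c ∩ X)
7 ∉ X and 7 ∈ (((Z ∩ Y) ∪ Y) △ (X^c ∩ X)), so 7 ∈ X ∪ (((Z ∩ Y) ∪ Y) △ (X^c ∩ X))
7 ∉ (X ∪ (((Z ∩ Y) ∪ Y) △ (X^c ∩ X)))^c since 7 ∈ (X ∪ (((Z ∩ Y) ∪ Y) △ (X^c ∩ X)))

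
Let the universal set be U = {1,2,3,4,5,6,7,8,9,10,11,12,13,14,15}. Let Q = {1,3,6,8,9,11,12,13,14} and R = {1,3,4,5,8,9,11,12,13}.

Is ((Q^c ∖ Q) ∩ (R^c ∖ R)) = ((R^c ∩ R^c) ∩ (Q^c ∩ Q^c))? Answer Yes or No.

Q^c = {2,4,5,7,10,15}
Q^c ∖ Q = {2,4,5,7,10,15}
R^c = {2,6,7,10,14,15}
R^c ∖ R = {2,6,7,10,14,15}
(Q^c ∖ Q) ∩ (R^c ∖ R) = {2,7,10,15}
R^c ∩ R^c = {2,6,7,10,14,15}
Q^c ∩ Q^c = {2,4,5,7,10,15}
(R^c ∩ R^c) ∩ (Q^c ∩ Q^c) = {2,7,10,15}
Both equal {2,7,10,15}, so (Q^c ∖ Q) ∩ (R^c ∖ R) = (R^c ∩ R^c) ∩ (Q^c ∩ Q^c).

Yes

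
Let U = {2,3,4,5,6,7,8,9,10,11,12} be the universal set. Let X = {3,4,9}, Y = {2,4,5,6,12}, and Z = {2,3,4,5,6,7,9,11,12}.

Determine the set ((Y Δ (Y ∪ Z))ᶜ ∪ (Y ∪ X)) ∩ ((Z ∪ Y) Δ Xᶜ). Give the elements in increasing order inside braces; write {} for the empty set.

Y ∪ Z = {2,3,4,5,6,7,9,11,12}
Y Δ (Y ∪ Z) = {3,7,9,11}
(Y Δ (Y ∪ Z))ᶜ = {2,4,5,6,8,10,12}
Y ∪ X = {2,3,4,5,6,9,12}
(Y Δ (Y ∪ Z))ᶜ ∪ (Y ∪ X) = {2,3,4,5,6,8,9,10,12}
Z ∪ Y = {2,3,4,5,6,7,9,11,12}
Xᶜ = {2,5,6,7,8,10,11,12}
(Z ∪ Y) Δ Xᶜ = {3,4,8,9,10}
((Y Δ (Y ∪ Z))ᶜ ∪ (Y ∪ X)) ∩ ((Z ∪ Y) Δ Xᶜ) = {3,4,8,9,10}

{3,4,8,9,10}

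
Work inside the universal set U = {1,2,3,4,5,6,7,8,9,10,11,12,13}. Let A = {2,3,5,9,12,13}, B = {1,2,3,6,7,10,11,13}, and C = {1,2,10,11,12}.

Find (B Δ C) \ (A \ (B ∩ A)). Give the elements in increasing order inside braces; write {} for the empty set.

B Δ C = {3,6,7,12,13}
B ∩ A = {2,3,13}
A \ (B ∩ A) = {5,9,12}
(B Δ C) \ (A \ (B ∩ A)) = {3,6,7,13}

{3,6,7,13}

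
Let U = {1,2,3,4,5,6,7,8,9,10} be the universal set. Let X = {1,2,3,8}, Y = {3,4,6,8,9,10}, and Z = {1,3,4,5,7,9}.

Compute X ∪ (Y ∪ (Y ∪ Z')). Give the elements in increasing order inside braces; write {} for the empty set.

{1,2,3,4,6,8,9,10}

Z' = {2,6,8,10}
Y ∪ Z' = {2,3,4,6,8,9,10}
Y ∪ (Y ∪ Z') = {2,3,4,6,8,9,10}
X ∪ (Y ∪ (Y ∪ Z')) = {1,2,3,4,6,8,9,10}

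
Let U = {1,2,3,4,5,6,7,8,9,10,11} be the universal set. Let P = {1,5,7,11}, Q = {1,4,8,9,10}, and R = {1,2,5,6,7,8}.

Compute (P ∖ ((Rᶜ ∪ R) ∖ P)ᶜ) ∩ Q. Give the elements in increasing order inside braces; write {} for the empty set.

{}

Rᶜ = {3,4,9,10,11}
Rᶜ ∪ R = {1,2,3,4,5,6,7,8,9,10,11}
(Rᶜ ∪ R) ∖ P = {2,3,4,6,8,9,10}
((Rᶜ ∪ R) ∖ P)ᶜ = {1,5,7,11}
P ∖ ((Rᶜ ∪ R) ∖ P)ᶜ = {}
(P ∖ ((Rᶜ ∪ R) ∖ P)ᶜ) ∩ Q = {}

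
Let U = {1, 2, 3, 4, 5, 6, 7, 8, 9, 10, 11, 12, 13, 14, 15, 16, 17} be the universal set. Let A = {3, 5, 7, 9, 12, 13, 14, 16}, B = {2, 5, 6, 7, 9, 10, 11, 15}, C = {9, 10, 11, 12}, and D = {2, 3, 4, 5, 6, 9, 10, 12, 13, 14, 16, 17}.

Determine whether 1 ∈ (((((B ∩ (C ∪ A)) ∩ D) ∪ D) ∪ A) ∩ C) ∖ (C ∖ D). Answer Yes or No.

1 ∉ C and 1 ∉ A, so 1 ∉ C ∪ A
1 ∉ B and 1 ∉ (C ∪ A), so 1 ∉ B ∩ (C ∪ A)
1 ∉ (B ∩ (C ∪ A)) and 1 ∉ D, so 1 ∉ (B ∩ (C ∪ A)) ∩ D
1 ∉ ((B ∩ (C ∪ A)) ∩ D) and 1 ∉ D, so 1 ∉ ((B ∩ (C ∪ A)) ∩ D) ∪ D
1 ∉ (((B ∩ (C ∪ A)) ∩ D) ∪ D) and 1 ∉ A, so 1 ∉ (((B ∩ (C ∪ A)) ∩ D) ∪ D) ∪ A
1 ∉ ((((B ∩ (C ∪ A)) ∩ D) ∪ D) ∪ A) and 1 ∉ C, so 1 ∉ ((((B ∩ (C ∪ A)) ∩ D) ∪ D) ∪ A) ∩ C
1 ∉ C and 1 ∉ D, so 1 ∉ C ∖ D
1 ∉ (((((B ∩ (C ∪ A)) ∩ D) ∪ D) ∪ A) ∩ C) and 1 ∉ (C ∖ D), so 1 ∉ (((((B ∩ (C ∪ A)) ∩ D) ∪ D) ∪ A) ∩ C) ∖ (C ∖ D)

No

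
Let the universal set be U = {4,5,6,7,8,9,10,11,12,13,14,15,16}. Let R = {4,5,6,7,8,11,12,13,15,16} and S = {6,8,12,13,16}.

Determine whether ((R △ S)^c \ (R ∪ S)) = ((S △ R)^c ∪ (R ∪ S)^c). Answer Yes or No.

R △ S = {4,5,7,11,15}
(R △ S)^c = {6,8,9,10,12,13,14,16}
R ∪ S = {4,5,6,7,8,11,12,13,15,16}
(R △ S)^c \ (R ∪ S) = {9,10,14}
S △ R = {4,5,7,11,15}
(S △ R)^c = {6,8,9,10,12,13,14,16}
(R ∪ S)^c = {9,10,14}
(S △ R)^c ∪ (R ∪ S)^c = {6,8,9,10,12,13,14,16}
6 ∈ (S △ R)^c ∪ (R ∪ S)^c but 6 ∉ (R △ S)^c \ (R ∪ S), so they differ.

No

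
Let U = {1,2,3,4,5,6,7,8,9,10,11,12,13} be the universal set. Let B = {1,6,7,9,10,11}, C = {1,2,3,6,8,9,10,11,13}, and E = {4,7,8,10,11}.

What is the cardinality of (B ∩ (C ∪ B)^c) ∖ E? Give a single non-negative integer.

0

C ∪ B = {1,2,3,6,7,8,9,10,11,13}
(C ∪ B)^c = {4,5,12}
B ∩ (C ∪ B)^c = {}
(B ∩ (C ∪ B)^c) ∖ E = {}
|(B ∩ (C ∪ B)^c) ∖ E| = 0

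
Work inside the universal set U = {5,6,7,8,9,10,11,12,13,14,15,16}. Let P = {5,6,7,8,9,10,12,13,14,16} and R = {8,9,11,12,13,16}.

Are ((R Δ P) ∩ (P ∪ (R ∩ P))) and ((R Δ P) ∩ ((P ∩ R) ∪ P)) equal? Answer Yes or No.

R Δ P = {5,6,7,10,11,14}
R ∩ P = {8,9,12,13,16}
P ∪ (R ∩ P) = {5,6,7,8,9,10,12,13,14,16}
(R Δ P) ∩ (P ∪ (R ∩ P)) = {5,6,7,10,14}
P ∩ R = {8,9,12,13,16}
(P ∩ R) ∪ P = {5,6,7,8,9,10,12,13,14,16}
(R Δ P) ∩ ((P ∩ R) ∪ P) = {5,6,7,10,14}
Both equal {5,6,7,10,14}, so (R Δ P) ∩ (P ∪ (R ∩ P)) = (R Δ P) ∩ ((P ∩ R) ∪ P).

Yes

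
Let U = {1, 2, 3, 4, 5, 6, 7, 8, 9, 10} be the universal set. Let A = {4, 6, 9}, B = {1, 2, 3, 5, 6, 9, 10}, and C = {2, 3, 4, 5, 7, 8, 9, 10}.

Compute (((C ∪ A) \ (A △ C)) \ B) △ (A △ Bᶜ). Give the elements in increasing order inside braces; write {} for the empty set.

{4, 6, 7, 8, 9}

C ∪ A = {2, 3, 4, 5, 6, 7, 8, 9, 10}
A △ C = {2, 3, 5, 6, 7, 8, 10}
(C ∪ A) \ (A △ C) = {4, 9}
((C ∪ A) \ (A △ C)) \ B = {4}
Bᶜ = {4, 7, 8}
A △ Bᶜ = {6, 7, 8, 9}
(((C ∪ A) \ (A △ C)) \ B) △ (A △ Bᶜ) = {4, 6, 7, 8, 9}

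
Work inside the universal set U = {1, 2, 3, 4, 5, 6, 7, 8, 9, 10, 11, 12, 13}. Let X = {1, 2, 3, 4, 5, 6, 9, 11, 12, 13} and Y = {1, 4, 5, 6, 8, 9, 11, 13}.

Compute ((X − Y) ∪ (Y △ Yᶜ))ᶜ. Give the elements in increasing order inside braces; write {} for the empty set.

X − Y = {2, 3, 12}
Yᶜ = {2, 3, 7, 10, 12}
Y △ Yᶜ = {1, 2, 3, 4, 5, 6, 7, 8, 9, 10, 11, 12, 13}
(X − Y) ∪ (Y △ Yᶜ) = {1, 2, 3, 4, 5, 6, 7, 8, 9, 10, 11, 12, 13}
((X − Y) ∪ (Y △ Yᶜ))ᶜ = {}

{}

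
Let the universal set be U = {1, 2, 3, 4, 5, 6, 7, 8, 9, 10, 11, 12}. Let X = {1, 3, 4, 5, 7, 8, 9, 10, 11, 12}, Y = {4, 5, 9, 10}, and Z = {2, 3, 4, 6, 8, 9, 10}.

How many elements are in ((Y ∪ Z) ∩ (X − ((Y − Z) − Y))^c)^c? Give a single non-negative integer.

Y ∪ Z = {2, 3, 4, 5, 6, 8, 9, 10}
Y − Z = {5}
(Y − Z) − Y = {}
X − ((Y − Z) − Y) = {1, 3, 4, 5, 7, 8, 9, 10, 11, 12}
(X − ((Y − Z) − Y))^c = {2, 6}
(Y ∪ Z) ∩ (X − ((Y − Z) − Y))^c = {2, 6}
((Y ∪ Z) ∩ (X − ((Y − Z) − Y))^c)^c = {1, 3, 4, 5, 7, 8, 9, 10, 11, 12}
|((Y ∪ Z) ∩ (X − ((Y − Z) − Y))^c)^c| = 10

10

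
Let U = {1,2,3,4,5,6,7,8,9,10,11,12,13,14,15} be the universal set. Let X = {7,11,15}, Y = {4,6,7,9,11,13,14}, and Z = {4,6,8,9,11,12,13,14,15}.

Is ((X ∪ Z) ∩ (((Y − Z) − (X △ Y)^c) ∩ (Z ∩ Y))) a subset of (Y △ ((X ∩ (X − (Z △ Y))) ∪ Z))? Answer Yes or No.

Yes

X ∪ Z = {4,6,7,8,9,11,12,13,14,15}
Y − Z = {7}
X △ Y = {4,6,9,13,14,15}
(X △ Y)^c = {1,2,3,5,7,8,10,11,12}
(Y − Z) − (X △ Y)^c = {}
Z ∩ Y = {4,6,9,11,13,14}
((Y − Z) − (X △ Y)^c) ∩ (Z ∩ Y) = {}
(X ∪ Z) ∩ (((Y − Z) − (X △ Y)^c) ∩ (Z ∩ Y)) = {}
Z △ Y = {7,8,12,15}
X − (Z △ Y) = {11}
X ∩ (X − (Z △ Y)) = {11}
(X ∩ (X − (Z △ Y))) ∪ Z = {4,6,8,9,11,12,13,14,15}
Y △ ((X ∩ (X − (Z △ Y))) ∪ Z) = {7,8,12,15}
Every element of {} is in {7,8,12,15}, so (X ∪ Z) ∩ (((Y − Z) − (X △ Y)^c) ∩ (Z ∩ Y)) ⊆ Y △ ((X ∩ (X − (Z △ Y))) ∪ Z).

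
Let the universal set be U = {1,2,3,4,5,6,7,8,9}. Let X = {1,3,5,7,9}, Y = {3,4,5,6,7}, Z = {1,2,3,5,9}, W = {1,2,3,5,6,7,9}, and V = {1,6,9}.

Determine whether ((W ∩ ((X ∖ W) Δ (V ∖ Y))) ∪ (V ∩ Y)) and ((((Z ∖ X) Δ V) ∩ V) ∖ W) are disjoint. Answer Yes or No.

Yes

X ∖ W = {}
V ∖ Y = {1,9}
(X ∖ W) Δ (V ∖ Y) = {1,9}
W ∩ ((X ∖ W) Δ (V ∖ Y)) = {1,9}
V ∩ Y = {6}
(W ∩ ((X ∖ W) Δ (V ∖ Y))) ∪ (V ∩ Y) = {1,6,9}
Z ∖ X = {2}
(Z ∖ X) Δ V = {1,2,6,9}
((Z ∖ X) Δ V) ∩ V = {1,6,9}
(((Z ∖ X) Δ V) ∩ V) ∖ W = {}
{1,6,9} and {} share no elements.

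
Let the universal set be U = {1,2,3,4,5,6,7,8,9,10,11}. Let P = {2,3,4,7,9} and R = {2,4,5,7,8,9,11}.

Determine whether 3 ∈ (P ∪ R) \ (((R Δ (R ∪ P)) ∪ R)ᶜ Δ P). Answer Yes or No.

No

3 ∈ P and 3 ∉ R, so 3 ∈ P ∪ R
3 ∉ R and 3 ∈ P, so 3 ∈ R ∪ P
3 ∉ R and 3 ∈ (R ∪ P), so 3 ∈ R Δ (R ∪ P)
3 ∈ (R Δ (R ∪ P)) and 3 ∉ R, so 3 ∈ (R Δ (R ∪ P)) ∪ R
3 ∉ ((R Δ (R ∪ P)) ∪ R)ᶜ since 3 ∈ ((R Δ (R ∪ P)) ∪ R)
3 ∉ ((R Δ (R ∪ P)) ∪ R)ᶜ and 3 ∈ P, so 3 ∈ ((R Δ (R ∪ P)) ∪ R)ᶜ Δ P
3 ∈ (P ∪ R) and 3 ∈ (((R Δ (R ∪ P)) ∪ R)ᶜ Δ P), so 3 ∉ (P ∪ R) \ (((R Δ (R ∪ P)) ∪ R)ᶜ Δ P)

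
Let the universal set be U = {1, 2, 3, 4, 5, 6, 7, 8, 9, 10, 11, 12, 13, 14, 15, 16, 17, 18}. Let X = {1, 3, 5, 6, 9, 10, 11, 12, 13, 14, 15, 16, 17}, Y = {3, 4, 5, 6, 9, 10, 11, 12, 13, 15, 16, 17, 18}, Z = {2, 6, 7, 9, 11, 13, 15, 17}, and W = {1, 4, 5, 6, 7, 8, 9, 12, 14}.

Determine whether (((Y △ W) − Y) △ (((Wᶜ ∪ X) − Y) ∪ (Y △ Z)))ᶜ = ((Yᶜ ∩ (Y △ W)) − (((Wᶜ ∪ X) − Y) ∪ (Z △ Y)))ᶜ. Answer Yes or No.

Y △ W = {1, 3, 7, 8, 10, 11, 13, 14, 15, 16, 17, 18}
(Y △ W) − Y = {1, 7, 8, 14}
Wᶜ = {2, 3, 10, 11, 13, 15, 16, 17, 18}
Wᶜ ∪ X = {1, 2, 3, 5, 6, 9, 10, 11, 12, 13, 14, 15, 16, 17, 18}
(Wᶜ ∪ X) − Y = {1, 2, 14}
Y △ Z = {2, 3, 4, 5, 7, 10, 12, 16, 18}
((Wᶜ ∪ X) − Y) ∪ (Y △ Z) = {1, 2, 3, 4, 5, 7, 10, 12, 14, 16, 18}
((Y △ W) − Y) △ (((Wᶜ ∪ X) − Y) ∪ (Y △ Z)) = {2, 3, 4, 5, 8, 10, 12, 16, 18}
(((Y △ W) − Y) △ (((Wᶜ ∪ X) − Y) ∪ (Y △ Z)))ᶜ = {1, 6, 7, 9, 11, 13, 14, 15, 17}
Yᶜ = {1, 2, 7, 8, 14}
Yᶜ ∩ (Y △ W) = {1, 7, 8, 14}
Z △ Y = {2, 3, 4, 5, 7, 10, 12, 16, 18}
((Wᶜ ∪ X) − Y) ∪ (Z △ Y) = {1, 2, 3, 4, 5, 7, 10, 12, 14, 16, 18}
(Yᶜ ∩ (Y △ W)) − (((Wᶜ ∪ X) − Y) ∪ (Z △ Y)) = {8}
((Yᶜ ∩ (Y △ W)) − (((Wᶜ ∪ X) − Y) ∪ (Z △ Y)))ᶜ = {1, 2, 3, 4, 5, 6, 7, 9, 10, 11, 12, 13, 14, 15, 16, 17, 18}
2 ∈ ((Yᶜ ∩ (Y △ W)) − (((Wᶜ ∪ X) − Y) ∪ (Z △ Y)))ᶜ but 2 ∉ (((Y △ W) − Y) △ (((Wᶜ ∪ X) − Y) ∪ (Y △ Z)))ᶜ, so they differ.

No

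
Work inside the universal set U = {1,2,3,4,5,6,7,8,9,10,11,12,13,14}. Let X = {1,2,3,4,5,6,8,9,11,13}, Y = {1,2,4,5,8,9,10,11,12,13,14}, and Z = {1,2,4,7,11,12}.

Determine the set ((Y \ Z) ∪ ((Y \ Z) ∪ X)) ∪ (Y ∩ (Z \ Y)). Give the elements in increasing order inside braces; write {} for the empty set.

{1,2,3,4,5,6,8,9,10,11,13,14}

Y \ Z = {5,8,9,10,13,14}
(Y \ Z) ∪ X = {1,2,3,4,5,6,8,9,10,11,13,14}
(Y \ Z) ∪ ((Y \ Z) ∪ X) = {1,2,3,4,5,6,8,9,10,11,13,14}
Z \ Y = {7}
Y ∩ (Z \ Y) = {}
((Y \ Z) ∪ ((Y \ Z) ∪ X)) ∪ (Y ∩ (Z \ Y)) = {1,2,3,4,5,6,8,9,10,11,13,14}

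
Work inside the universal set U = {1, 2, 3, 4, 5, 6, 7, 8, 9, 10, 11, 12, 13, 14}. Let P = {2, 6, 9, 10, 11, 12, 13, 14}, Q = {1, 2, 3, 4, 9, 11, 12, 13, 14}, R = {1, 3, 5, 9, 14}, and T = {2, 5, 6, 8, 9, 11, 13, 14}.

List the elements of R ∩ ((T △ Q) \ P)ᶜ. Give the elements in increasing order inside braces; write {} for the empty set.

{9, 14}

T △ Q = {1, 3, 4, 5, 6, 8, 12}
(T △ Q) \ P = {1, 3, 4, 5, 8}
((T △ Q) \ P)ᶜ = {2, 6, 7, 9, 10, 11, 12, 13, 14}
R ∩ ((T △ Q) \ P)ᶜ = {9, 14}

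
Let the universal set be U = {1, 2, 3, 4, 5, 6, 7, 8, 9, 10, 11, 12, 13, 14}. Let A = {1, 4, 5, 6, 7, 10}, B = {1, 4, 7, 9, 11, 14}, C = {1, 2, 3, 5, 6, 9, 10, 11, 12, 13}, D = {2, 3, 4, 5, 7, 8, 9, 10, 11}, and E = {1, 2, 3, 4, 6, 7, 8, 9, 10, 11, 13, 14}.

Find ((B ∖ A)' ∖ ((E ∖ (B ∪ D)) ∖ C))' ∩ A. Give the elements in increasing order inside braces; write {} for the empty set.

B ∖ A = {9, 11, 14}
(B ∖ A)' = {1, 2, 3, 4, 5, 6, 7, 8, 10, 12, 13}
B ∪ D = {1, 2, 3, 4, 5, 7, 8, 9, 10, 11, 14}
E ∖ (B ∪ D) = {6, 13}
(E ∖ (B ∪ D)) ∖ C = {}
(B ∖ A)' ∖ ((E ∖ (B ∪ D)) ∖ C) = {1, 2, 3, 4, 5, 6, 7, 8, 10, 12, 13}
((B ∖ A)' ∖ ((E ∖ (B ∪ D)) ∖ C))' = {9, 11, 14}
((B ∖ A)' ∖ ((E ∖ (B ∪ D)) ∖ C))' ∩ A = {}

{}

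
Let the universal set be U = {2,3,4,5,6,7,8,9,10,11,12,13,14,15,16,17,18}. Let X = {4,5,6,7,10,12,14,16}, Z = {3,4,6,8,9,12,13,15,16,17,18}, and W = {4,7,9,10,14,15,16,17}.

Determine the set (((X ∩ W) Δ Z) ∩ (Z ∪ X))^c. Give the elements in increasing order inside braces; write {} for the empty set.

{2,4,5,11,16}

X ∩ W = {4,7,10,14,16}
(X ∩ W) Δ Z = {3,6,7,8,9,10,12,13,14,15,17,18}
Z ∪ X = {3,4,5,6,7,8,9,10,12,13,14,15,16,17,18}
((X ∩ W) Δ Z) ∩ (Z ∪ X) = {3,6,7,8,9,10,12,13,14,15,17,18}
(((X ∩ W) Δ Z) ∩ (Z ∪ X))^c = {2,4,5,11,16}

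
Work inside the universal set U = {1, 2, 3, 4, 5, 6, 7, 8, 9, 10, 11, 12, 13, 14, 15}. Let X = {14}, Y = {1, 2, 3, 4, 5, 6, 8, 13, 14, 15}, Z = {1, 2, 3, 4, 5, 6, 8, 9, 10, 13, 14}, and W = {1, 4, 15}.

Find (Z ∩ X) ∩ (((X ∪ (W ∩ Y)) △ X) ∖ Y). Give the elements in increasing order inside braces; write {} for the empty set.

{}

Z ∩ X = {14}
W ∩ Y = {1, 4, 15}
X ∪ (W ∩ Y) = {1, 4, 14, 15}
(X ∪ (W ∩ Y)) △ X = {1, 4, 15}
((X ∪ (W ∩ Y)) △ X) ∖ Y = {}
(Z ∩ X) ∩ (((X ∪ (W ∩ Y)) △ X) ∖ Y) = {}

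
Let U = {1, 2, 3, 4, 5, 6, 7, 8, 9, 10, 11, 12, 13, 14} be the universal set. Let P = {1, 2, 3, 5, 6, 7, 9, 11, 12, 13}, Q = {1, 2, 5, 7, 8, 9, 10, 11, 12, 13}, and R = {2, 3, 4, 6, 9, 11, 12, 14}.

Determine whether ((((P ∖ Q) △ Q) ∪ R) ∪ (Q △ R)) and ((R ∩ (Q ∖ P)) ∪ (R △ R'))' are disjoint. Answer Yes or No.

P ∖ Q = {3, 6}
(P ∖ Q) △ Q = {1, 2, 3, 5, 6, 7, 8, 9, 10, 11, 12, 13}
((P ∖ Q) △ Q) ∪ R = {1, 2, 3, 4, 5, 6, 7, 8, 9, 10, 11, 12, 13, 14}
Q △ R = {1, 3, 4, 5, 6, 7, 8, 10, 13, 14}
(((P ∖ Q) △ Q) ∪ R) ∪ (Q △ R) = {1, 2, 3, 4, 5, 6, 7, 8, 9, 10, 11, 12, 13, 14}
Q ∖ P = {8, 10}
R ∩ (Q ∖ P) = {}
R' = {1, 5, 7, 8, 10, 13}
R △ R' = {1, 2, 3, 4, 5, 6, 7, 8, 9, 10, 11, 12, 13, 14}
(R ∩ (Q ∖ P)) ∪ (R △ R') = {1, 2, 3, 4, 5, 6, 7, 8, 9, 10, 11, 12, 13, 14}
((R ∩ (Q ∖ P)) ∪ (R △ R'))' = {}
{1, 2, 3, 4, 5, 6, 7, 8, 9, 10, 11, 12, 13, 14} and {} share no elements.

Yes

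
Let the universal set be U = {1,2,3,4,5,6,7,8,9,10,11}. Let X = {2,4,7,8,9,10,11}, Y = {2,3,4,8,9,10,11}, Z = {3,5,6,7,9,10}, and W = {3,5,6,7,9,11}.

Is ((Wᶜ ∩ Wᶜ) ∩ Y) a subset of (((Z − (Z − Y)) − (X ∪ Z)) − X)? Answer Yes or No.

Wᶜ = {1,2,4,8,10}
Wᶜ ∩ Wᶜ = {1,2,4,8,10}
(Wᶜ ∩ Wᶜ) ∩ Y = {2,4,8,10}
Z − Y = {5,6,7}
Z − (Z − Y) = {3,9,10}
X ∪ Z = {2,3,4,5,6,7,8,9,10,11}
(Z − (Z − Y)) − (X ∪ Z) = {}
((Z − (Z − Y)) − (X ∪ Z)) − X = {}
2 ∈ (Wᶜ ∩ Wᶜ) ∩ Y but 2 ∉ ((Z − (Z − Y)) − (X ∪ Z)) − X, so the inclusion fails.

No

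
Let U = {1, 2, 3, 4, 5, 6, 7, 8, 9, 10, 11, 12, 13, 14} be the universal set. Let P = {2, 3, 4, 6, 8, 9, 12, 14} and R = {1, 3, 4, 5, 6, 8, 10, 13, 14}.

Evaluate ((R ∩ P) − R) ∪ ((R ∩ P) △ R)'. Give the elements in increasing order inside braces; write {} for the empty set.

{2, 3, 4, 6, 7, 8, 9, 11, 12, 14}

R ∩ P = {3, 4, 6, 8, 14}
(R ∩ P) − R = {}
(R ∩ P) △ R = {1, 5, 10, 13}
((R ∩ P) △ R)' = {2, 3, 4, 6, 7, 8, 9, 11, 12, 14}
((R ∩ P) − R) ∪ ((R ∩ P) △ R)' = {2, 3, 4, 6, 7, 8, 9, 11, 12, 14}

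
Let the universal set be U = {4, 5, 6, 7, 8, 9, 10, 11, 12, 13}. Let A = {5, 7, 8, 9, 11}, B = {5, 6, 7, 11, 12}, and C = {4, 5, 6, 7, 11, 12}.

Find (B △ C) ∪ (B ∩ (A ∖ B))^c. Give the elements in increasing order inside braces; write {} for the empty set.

B △ C = {4}
A ∖ B = {8, 9}
B ∩ (A ∖ B) = {}
(B ∩ (A ∖ B))^c = {4, 5, 6, 7, 8, 9, 10, 11, 12, 13}
(B △ C) ∪ (B ∩ (A ∖ B))^c = {4, 5, 6, 7, 8, 9, 10, 11, 12, 13}

{4, 5, 6, 7, 8, 9, 10, 11, 12, 13}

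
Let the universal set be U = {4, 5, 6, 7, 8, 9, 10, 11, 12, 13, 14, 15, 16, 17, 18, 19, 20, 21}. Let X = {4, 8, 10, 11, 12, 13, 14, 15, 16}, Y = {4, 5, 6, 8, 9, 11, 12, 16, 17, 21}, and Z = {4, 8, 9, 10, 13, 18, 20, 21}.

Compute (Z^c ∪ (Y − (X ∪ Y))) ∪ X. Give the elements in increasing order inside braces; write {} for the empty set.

Z^c = {5, 6, 7, 11, 12, 14, 15, 16, 17, 19}
X ∪ Y = {4, 5, 6, 8, 9, 10, 11, 12, 13, 14, 15, 16, 17, 21}
Y − (X ∪ Y) = {}
Z^c ∪ (Y − (X ∪ Y)) = {5, 6, 7, 11, 12, 14, 15, 16, 17, 19}
(Z^c ∪ (Y − (X ∪ Y))) ∪ X = {4, 5, 6, 7, 8, 10, 11, 12, 13, 14, 15, 16, 17, 19}

{4, 5, 6, 7, 8, 10, 11, 12, 13, 14, 15, 16, 17, 19}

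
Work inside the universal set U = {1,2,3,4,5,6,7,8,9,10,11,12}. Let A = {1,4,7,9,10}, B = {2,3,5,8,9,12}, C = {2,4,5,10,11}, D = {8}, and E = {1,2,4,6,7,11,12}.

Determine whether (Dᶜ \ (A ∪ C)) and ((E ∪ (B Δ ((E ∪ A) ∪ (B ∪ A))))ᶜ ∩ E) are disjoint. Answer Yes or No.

Yes

Dᶜ = {1,2,3,4,5,6,7,9,10,11,12}
A ∪ C = {1,2,4,5,7,9,10,11}
Dᶜ \ (A ∪ C) = {3,6,12}
E ∪ A = {1,2,4,6,7,9,10,11,12}
B ∪ A = {1,2,3,4,5,7,8,9,10,12}
(E ∪ A) ∪ (B ∪ A) = {1,2,3,4,5,6,7,8,9,10,11,12}
B Δ ((E ∪ A) ∪ (B ∪ A)) = {1,4,6,7,10,11}
E ∪ (B Δ ((E ∪ A) ∪ (B ∪ A))) = {1,2,4,6,7,10,11,12}
(E ∪ (B Δ ((E ∪ A) ∪ (B ∪ A))))ᶜ = {3,5,8,9}
(E ∪ (B Δ ((E ∪ A) ∪ (B ∪ A))))ᶜ ∩ E = {}
{3,6,12} and {} share no elements.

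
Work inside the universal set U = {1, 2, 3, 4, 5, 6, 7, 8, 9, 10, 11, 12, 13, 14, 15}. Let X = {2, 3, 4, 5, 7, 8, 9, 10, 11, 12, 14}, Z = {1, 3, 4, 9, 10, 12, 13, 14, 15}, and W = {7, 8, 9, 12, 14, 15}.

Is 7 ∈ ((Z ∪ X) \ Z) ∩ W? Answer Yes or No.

Yes

7 ∉ Z and 7 ∈ X, so 7 ∈ Z ∪ X
7 ∈ (Z ∪ X) and 7 ∉ Z, so 7 ∈ (Z ∪ X) \ Z
7 ∈ ((Z ∪ X) \ Z) and 7 ∈ W, so 7 ∈ ((Z ∪ X) \ Z) ∩ W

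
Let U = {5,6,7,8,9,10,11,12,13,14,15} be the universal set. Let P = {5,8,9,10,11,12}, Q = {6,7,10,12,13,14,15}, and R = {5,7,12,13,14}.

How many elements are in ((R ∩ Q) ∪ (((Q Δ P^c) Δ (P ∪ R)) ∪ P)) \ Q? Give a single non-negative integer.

R ∩ Q = {7,12,13,14}
P^c = {6,7,13,14,15}
Q Δ P^c = {10,12}
P ∪ R = {5,7,8,9,10,11,12,13,14}
(Q Δ P^c) Δ (P ∪ R) = {5,7,8,9,11,13,14}
((Q Δ P^c) Δ (P ∪ R)) ∪ P = {5,7,8,9,10,11,12,13,14}
(R ∩ Q) ∪ (((Q Δ P^c) Δ (P ∪ R)) ∪ P) = {5,7,8,9,10,11,12,13,14}
((R ∩ Q) ∪ (((Q Δ P^c) Δ (P ∪ R)) ∪ P)) \ Q = {5,8,9,11}
|((R ∩ Q) ∪ (((Q Δ P^c) Δ (P ∪ R)) ∪ P)) \ Q| = 4

4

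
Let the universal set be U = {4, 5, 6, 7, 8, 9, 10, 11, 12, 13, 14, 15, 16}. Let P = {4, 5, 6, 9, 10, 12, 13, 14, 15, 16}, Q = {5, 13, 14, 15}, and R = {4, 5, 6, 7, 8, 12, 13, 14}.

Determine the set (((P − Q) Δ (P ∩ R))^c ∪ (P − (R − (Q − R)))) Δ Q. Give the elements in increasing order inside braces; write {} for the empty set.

{4, 5, 6, 7, 8, 9, 10, 11, 12, 13, 14, 16}

P − Q = {4, 6, 9, 10, 12, 16}
P ∩ R = {4, 5, 6, 12, 13, 14}
(P − Q) Δ (P ∩ R) = {5, 9, 10, 13, 14, 16}
((P − Q) Δ (P ∩ R))^c = {4, 6, 7, 8, 11, 12, 15}
Q − R = {15}
R − (Q − R) = {4, 5, 6, 7, 8, 12, 13, 14}
P − (R − (Q − R)) = {9, 10, 15, 16}
((P − Q) Δ (P ∩ R))^c ∪ (P − (R − (Q − R))) = {4, 6, 7, 8, 9, 10, 11, 12, 15, 16}
(((P − Q) Δ (P ∩ R))^c ∪ (P − (R − (Q − R)))) Δ Q = {4, 5, 6, 7, 8, 9, 10, 11, 12, 13, 14, 16}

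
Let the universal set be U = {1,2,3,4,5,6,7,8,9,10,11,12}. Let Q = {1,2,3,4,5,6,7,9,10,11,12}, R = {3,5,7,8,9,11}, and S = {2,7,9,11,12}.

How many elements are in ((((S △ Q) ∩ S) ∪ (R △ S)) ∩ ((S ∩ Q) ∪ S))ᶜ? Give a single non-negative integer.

S △ Q = {1,3,4,5,6,10}
(S △ Q) ∩ S = {}
R △ S = {2,3,5,8,12}
((S △ Q) ∩ S) ∪ (R △ S) = {2,3,5,8,12}
S ∩ Q = {2,7,9,11,12}
(S ∩ Q) ∪ S = {2,7,9,11,12}
(((S △ Q) ∩ S) ∪ (R △ S)) ∩ ((S ∩ Q) ∪ S) = {2,12}
((((S △ Q) ∩ S) ∪ (R △ S)) ∩ ((S ∩ Q) ∪ S))ᶜ = {1,3,4,5,6,7,8,9,10,11}
|((((S △ Q) ∩ S) ∪ (R △ S)) ∩ ((S ∩ Q) ∪ S))ᶜ| = 10

10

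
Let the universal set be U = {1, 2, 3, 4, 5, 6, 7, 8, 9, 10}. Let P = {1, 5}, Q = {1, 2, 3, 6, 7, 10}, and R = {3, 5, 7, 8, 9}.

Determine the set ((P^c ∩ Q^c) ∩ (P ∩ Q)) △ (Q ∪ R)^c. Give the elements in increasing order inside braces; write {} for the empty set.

{4}

P^c = {2, 3, 4, 6, 7, 8, 9, 10}
Q^c = {4, 5, 8, 9}
P^c ∩ Q^c = {4, 8, 9}
P ∩ Q = {1}
(P^c ∩ Q^c) ∩ (P ∩ Q) = {}
Q ∪ R = {1, 2, 3, 5, 6, 7, 8, 9, 10}
(Q ∪ R)^c = {4}
((P^c ∩ Q^c) ∩ (P ∩ Q)) △ (Q ∪ R)^c = {4}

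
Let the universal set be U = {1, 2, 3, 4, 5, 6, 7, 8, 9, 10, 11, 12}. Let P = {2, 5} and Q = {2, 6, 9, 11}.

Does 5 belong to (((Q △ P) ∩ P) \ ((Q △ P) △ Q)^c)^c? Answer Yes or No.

5 ∉ Q and 5 ∈ P, so 5 ∈ Q △ P
5 ∈ (Q △ P) and 5 ∈ P, so 5 ∈ (Q △ P) ∩ P
5 ∉ Q and 5 ∈ P, so 5 ∈ Q △ P
5 ∈ (Q △ P) and 5 ∉ Q, so 5 ∈ (Q △ P) △ Q
5 ∉ ((Q △ P) △ Q)^c since 5 ∈ ((Q △ P) △ Q)
5 ∈ ((Q △ P) ∩ P) and 5 ∉ ((Q △ P) △ Q)^c, so 5 ∈ ((Q △ P) ∩ P) \ ((Q △ P) △ Q)^c
5 ∉ (((Q △ P) ∩ P) \ ((Q △ P) △ Q)^c)^c since 5 ∈ (((Q △ P) ∩ P) \ ((Q △ P) △ Q)^c)

No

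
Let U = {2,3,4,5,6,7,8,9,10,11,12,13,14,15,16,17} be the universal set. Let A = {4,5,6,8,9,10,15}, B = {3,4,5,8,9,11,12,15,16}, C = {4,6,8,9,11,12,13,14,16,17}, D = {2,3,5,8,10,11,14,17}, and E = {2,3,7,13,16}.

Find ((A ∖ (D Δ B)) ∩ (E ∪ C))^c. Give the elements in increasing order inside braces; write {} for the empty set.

D Δ B = {2,4,9,10,12,14,15,16,17}
A ∖ (D Δ B) = {5,6,8}
E ∪ C = {2,3,4,6,7,8,9,11,12,13,14,16,17}
(A ∖ (D Δ B)) ∩ (E ∪ C) = {6,8}
((A ∖ (D Δ B)) ∩ (E ∪ C))^c = {2,3,4,5,7,9,10,11,12,13,14,15,16,17}

{2,3,4,5,7,9,10,11,12,13,14,15,16,17}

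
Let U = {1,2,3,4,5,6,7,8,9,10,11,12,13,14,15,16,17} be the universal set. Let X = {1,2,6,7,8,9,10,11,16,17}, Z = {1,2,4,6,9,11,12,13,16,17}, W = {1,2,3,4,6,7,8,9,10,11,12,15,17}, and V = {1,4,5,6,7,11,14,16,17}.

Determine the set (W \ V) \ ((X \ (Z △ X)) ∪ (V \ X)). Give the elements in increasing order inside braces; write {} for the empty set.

W \ V = {2,3,8,9,10,12,15}
Z △ X = {4,7,8,10,12,13}
X \ (Z △ X) = {1,2,6,9,11,16,17}
V \ X = {4,5,14}
(X \ (Z △ X)) ∪ (V \ X) = {1,2,4,5,6,9,11,14,16,17}
(W \ V) \ ((X \ (Z △ X)) ∪ (V \ X)) = {3,8,10,12,15}

{3,8,10,12,15}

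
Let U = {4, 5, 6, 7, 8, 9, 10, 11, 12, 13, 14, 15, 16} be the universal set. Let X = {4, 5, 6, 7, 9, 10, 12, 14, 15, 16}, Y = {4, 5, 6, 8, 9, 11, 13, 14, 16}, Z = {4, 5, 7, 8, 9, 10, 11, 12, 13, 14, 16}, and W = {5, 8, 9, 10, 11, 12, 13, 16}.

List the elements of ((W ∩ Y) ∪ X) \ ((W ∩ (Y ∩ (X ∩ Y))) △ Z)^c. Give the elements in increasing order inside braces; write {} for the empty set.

{4, 7, 8, 10, 11, 12, 13, 14}

W ∩ Y = {5, 8, 9, 11, 13, 16}
(W ∩ Y) ∪ X = {4, 5, 6, 7, 8, 9, 10, 11, 12, 13, 14, 15, 16}
X ∩ Y = {4, 5, 6, 9, 14, 16}
Y ∩ (X ∩ Y) = {4, 5, 6, 9, 14, 16}
W ∩ (Y ∩ (X ∩ Y)) = {5, 9, 16}
(W ∩ (Y ∩ (X ∩ Y))) △ Z = {4, 7, 8, 10, 11, 12, 13, 14}
((W ∩ (Y ∩ (X ∩ Y))) △ Z)^c = {5, 6, 9, 15, 16}
((W ∩ Y) ∪ X) \ ((W ∩ (Y ∩ (X ∩ Y))) △ Z)^c = {4, 7, 8, 10, 11, 12, 13, 14}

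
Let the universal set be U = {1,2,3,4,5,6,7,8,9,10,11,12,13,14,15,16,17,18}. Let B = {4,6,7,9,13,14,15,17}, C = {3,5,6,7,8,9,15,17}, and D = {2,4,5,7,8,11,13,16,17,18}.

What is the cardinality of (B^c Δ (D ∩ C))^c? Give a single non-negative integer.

B^c = {1,2,3,5,8,10,11,12,16,18}
D ∩ C = {5,7,8,17}
B^c Δ (D ∩ C) = {1,2,3,7,10,11,12,16,17,18}
(B^c Δ (D ∩ C))^c = {4,5,6,8,9,13,14,15}
|(B^c Δ (D ∩ C))^c| = 8

8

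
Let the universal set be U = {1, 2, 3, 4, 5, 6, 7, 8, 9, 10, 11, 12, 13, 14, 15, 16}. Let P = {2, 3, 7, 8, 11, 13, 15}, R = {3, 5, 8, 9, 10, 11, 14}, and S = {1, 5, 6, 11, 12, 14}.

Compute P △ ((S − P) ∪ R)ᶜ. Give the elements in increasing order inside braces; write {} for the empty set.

{3, 4, 8, 11, 16}

S − P = {1, 5, 6, 12, 14}
(S − P) ∪ R = {1, 3, 5, 6, 8, 9, 10, 11, 12, 14}
((S − P) ∪ R)ᶜ = {2, 4, 7, 13, 15, 16}
P △ ((S − P) ∪ R)ᶜ = {3, 4, 8, 11, 16}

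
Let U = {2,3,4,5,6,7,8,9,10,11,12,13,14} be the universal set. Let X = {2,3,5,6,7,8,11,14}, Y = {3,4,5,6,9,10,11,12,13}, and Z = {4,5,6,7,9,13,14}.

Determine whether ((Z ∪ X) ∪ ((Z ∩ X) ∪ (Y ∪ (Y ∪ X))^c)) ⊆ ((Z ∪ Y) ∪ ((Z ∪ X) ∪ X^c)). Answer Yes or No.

Z ∪ X = {2,3,4,5,6,7,8,9,11,13,14}
Z ∩ X = {5,6,7,14}
Y ∪ X = {2,3,4,5,6,7,8,9,10,11,12,13,14}
Y ∪ (Y ∪ X) = {2,3,4,5,6,7,8,9,10,11,12,13,14}
(Y ∪ (Y ∪ X))^c = {}
(Z ∩ X) ∪ (Y ∪ (Y ∪ X))^c = {5,6,7,14}
(Z ∪ X) ∪ ((Z ∩ X) ∪ (Y ∪ (Y ∪ X))^c) = {2,3,4,5,6,7,8,9,11,13,14}
Z ∪ Y = {3,4,5,6,7,9,10,11,12,13,14}
X^c = {4,9,10,12,13}
(Z ∪ X) ∪ X^c = {2,3,4,5,6,7,8,9,10,11,12,13,14}
(Z ∪ Y) ∪ ((Z ∪ X) ∪ X^c) = {2,3,4,5,6,7,8,9,10,11,12,13,14}
Every element of {2,3,4,5,6,7,8,9,11,13,14} is in {2,3,4,5,6,7,8,9,10,11,12,13,14}, so (Z ∪ X) ∪ ((Z ∩ X) ∪ (Y ∪ (Y ∪ X))^c) ⊆ (Z ∪ Y) ∪ ((Z ∪ X) ∪ X^c).

Yes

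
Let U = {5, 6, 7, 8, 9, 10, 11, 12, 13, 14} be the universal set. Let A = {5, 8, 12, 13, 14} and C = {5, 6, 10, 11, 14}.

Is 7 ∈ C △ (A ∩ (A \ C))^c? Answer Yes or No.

Yes

7 ∉ A and 7 ∉ C, so 7 ∉ A \ C
7 ∉ A and 7 ∉ (A \ C), so 7 ∉ A ∩ (A \ C)
7 ∈ (A ∩ (A \ C))^c since 7 ∉ (A ∩ (A \ C))
7 ∉ C and 7 ∈ (A ∩ (A \ C))^c, so 7 ∈ C △ (A ∩ (A \ C))^c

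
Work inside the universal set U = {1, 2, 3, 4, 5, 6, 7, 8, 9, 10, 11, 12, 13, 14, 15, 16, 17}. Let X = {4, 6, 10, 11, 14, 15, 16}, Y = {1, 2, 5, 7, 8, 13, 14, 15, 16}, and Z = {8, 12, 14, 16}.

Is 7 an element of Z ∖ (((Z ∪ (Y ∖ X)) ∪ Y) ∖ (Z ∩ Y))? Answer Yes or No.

7 ∈ Y and 7 ∉ X, so 7 ∈ Y ∖ X
7 ∉ Z and 7 ∈ (Y ∖ X), so 7 ∈ Z ∪ (Y ∖ X)
7 ∈ (Z ∪ (Y ∖ X)) and 7 ∈ Y, so 7 ∈ (Z ∪ (Y ∖ X)) ∪ Y
7 ∉ Z and 7 ∈ Y, so 7 ∉ Z ∩ Y
7 ∈ ((Z ∪ (Y ∖ X)) ∪ Y) and 7 ∉ (Z ∩ Y), so 7 ∈ ((Z ∪ (Y ∖ X)) ∪ Y) ∖ (Z ∩ Y)
7 ∉ Z and 7 ∈ (((Z ∪ (Y ∖ X)) ∪ Y) ∖ (Z ∩ Y)), so 7 ∉ Z ∖ (((Z ∪ (Y ∖ X)) ∪ Y) ∖ (Z ∩ Y))

No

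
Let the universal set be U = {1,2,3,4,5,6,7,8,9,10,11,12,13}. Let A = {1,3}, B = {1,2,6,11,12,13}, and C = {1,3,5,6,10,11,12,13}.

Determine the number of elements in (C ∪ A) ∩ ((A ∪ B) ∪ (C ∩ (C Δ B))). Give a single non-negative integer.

C ∪ A = {1,3,5,6,10,11,12,13}
A ∪ B = {1,2,3,6,11,12,13}
C Δ B = {2,3,5,10}
C ∩ (C Δ B) = {3,5,10}
(A ∪ B) ∪ (C ∩ (C Δ B)) = {1,2,3,5,6,10,11,12,13}
(C ∪ A) ∩ ((A ∪ B) ∪ (C ∩ (C Δ B))) = {1,3,5,6,10,11,12,13}
|(C ∪ A) ∩ ((A ∪ B) ∪ (C ∩ (C Δ B)))| = 8

8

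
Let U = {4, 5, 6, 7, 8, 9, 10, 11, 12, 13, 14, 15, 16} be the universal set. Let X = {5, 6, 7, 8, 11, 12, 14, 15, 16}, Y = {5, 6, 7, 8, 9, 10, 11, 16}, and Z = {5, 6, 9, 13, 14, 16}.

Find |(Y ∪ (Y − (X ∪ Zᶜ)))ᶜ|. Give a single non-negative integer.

Zᶜ = {4, 7, 8, 10, 11, 12, 15}
X ∪ Zᶜ = {4, 5, 6, 7, 8, 10, 11, 12, 14, 15, 16}
Y − (X ∪ Zᶜ) = {9}
Y ∪ (Y − (X ∪ Zᶜ)) = {5, 6, 7, 8, 9, 10, 11, 16}
(Y ∪ (Y − (X ∪ Zᶜ)))ᶜ = {4, 12, 13, 14, 15}
|(Y ∪ (Y − (X ∪ Zᶜ)))ᶜ| = 5

5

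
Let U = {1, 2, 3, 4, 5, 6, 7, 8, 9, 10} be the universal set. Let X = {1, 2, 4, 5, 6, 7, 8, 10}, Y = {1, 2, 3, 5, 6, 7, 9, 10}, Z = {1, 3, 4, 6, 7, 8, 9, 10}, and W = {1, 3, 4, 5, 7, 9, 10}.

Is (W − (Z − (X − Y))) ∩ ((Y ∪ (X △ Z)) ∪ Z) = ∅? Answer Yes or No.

No

X − Y = {4, 8}
Z − (X − Y) = {1, 3, 6, 7, 9, 10}
W − (Z − (X − Y)) = {4, 5}
X △ Z = {2, 3, 5, 9}
Y ∪ (X △ Z) = {1, 2, 3, 5, 6, 7, 9, 10}
(Y ∪ (X △ Z)) ∪ Z = {1, 2, 3, 4, 5, 6, 7, 8, 9, 10}
4 lies in both, so they are not disjoint.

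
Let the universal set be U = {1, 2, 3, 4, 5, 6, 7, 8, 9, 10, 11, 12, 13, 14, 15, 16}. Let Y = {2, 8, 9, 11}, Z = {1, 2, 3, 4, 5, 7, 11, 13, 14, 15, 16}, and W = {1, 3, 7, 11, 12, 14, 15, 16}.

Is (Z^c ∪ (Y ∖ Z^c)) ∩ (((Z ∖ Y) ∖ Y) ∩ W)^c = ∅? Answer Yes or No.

Z^c = {6, 8, 9, 10, 12}
Y ∖ Z^c = {2, 11}
Z^c ∪ (Y ∖ Z^c) = {2, 6, 8, 9, 10, 11, 12}
Z ∖ Y = {1, 3, 4, 5, 7, 13, 14, 15, 16}
(Z ∖ Y) ∖ Y = {1, 3, 4, 5, 7, 13, 14, 15, 16}
((Z ∖ Y) ∖ Y) ∩ W = {1, 3, 7, 14, 15, 16}
(((Z ∖ Y) ∖ Y) ∩ W)^c = {2, 4, 5, 6, 8, 9, 10, 11, 12, 13}
2 lies in both, so they are not disjoint.

No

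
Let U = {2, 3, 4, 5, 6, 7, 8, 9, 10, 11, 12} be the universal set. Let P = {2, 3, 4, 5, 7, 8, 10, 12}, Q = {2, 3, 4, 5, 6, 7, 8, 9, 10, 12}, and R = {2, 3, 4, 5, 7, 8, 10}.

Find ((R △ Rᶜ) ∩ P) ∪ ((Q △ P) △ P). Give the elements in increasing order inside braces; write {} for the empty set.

{2, 3, 4, 5, 6, 7, 8, 9, 10, 12}

Rᶜ = {6, 9, 11, 12}
R △ Rᶜ = {2, 3, 4, 5, 6, 7, 8, 9, 10, 11, 12}
(R △ Rᶜ) ∩ P = {2, 3, 4, 5, 7, 8, 10, 12}
Q △ P = {6, 9}
(Q △ P) △ P = {2, 3, 4, 5, 6, 7, 8, 9, 10, 12}
((R △ Rᶜ) ∩ P) ∪ ((Q △ P) △ P) = {2, 3, 4, 5, 6, 7, 8, 9, 10, 12}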